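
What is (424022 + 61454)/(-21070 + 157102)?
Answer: 121369/34008 ≈ 3.5688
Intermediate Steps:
(424022 + 61454)/(-21070 + 157102) = 485476/136032 = 485476*(1/136032) = 121369/34008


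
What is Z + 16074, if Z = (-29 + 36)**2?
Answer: 16123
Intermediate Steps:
Z = 49 (Z = 7**2 = 49)
Z + 16074 = 49 + 16074 = 16123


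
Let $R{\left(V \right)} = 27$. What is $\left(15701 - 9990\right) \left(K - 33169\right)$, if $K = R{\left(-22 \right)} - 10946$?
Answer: $-251786568$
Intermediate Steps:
$K = -10919$ ($K = 27 - 10946 = -10919$)
$\left(15701 - 9990\right) \left(K - 33169\right) = \left(15701 - 9990\right) \left(-10919 - 33169\right) = 5711 \left(-10919 - 33169\right) = 5711 \left(-44088\right) = -251786568$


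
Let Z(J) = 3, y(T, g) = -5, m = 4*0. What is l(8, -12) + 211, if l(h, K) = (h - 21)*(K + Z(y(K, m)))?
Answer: 328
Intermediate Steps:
m = 0
l(h, K) = (-21 + h)*(3 + K) (l(h, K) = (h - 21)*(K + 3) = (-21 + h)*(3 + K))
l(8, -12) + 211 = (-63 - 21*(-12) + 3*8 - 12*8) + 211 = (-63 + 252 + 24 - 96) + 211 = 117 + 211 = 328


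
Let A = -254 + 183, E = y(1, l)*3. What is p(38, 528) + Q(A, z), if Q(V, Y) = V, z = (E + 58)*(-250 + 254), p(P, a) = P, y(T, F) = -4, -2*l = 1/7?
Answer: -33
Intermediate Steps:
l = -1/14 (l = -1/(2*7) = -½*⅐ = -1/14 ≈ -0.071429)
E = -12 (E = -4*3 = -12)
z = 184 (z = (-12 + 58)*(-250 + 254) = 46*4 = 184)
A = -71
p(38, 528) + Q(A, z) = 38 - 71 = -33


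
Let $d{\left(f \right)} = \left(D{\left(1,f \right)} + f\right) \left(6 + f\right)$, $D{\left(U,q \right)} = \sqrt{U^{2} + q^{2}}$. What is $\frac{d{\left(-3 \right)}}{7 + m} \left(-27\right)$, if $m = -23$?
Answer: $- \frac{243}{16} + \frac{81 \sqrt{10}}{16} \approx 0.82153$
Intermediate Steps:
$d{\left(f \right)} = \left(6 + f\right) \left(f + \sqrt{1 + f^{2}}\right)$ ($d{\left(f \right)} = \left(\sqrt{1^{2} + f^{2}} + f\right) \left(6 + f\right) = \left(\sqrt{1 + f^{2}} + f\right) \left(6 + f\right) = \left(f + \sqrt{1 + f^{2}}\right) \left(6 + f\right) = \left(6 + f\right) \left(f + \sqrt{1 + f^{2}}\right)$)
$\frac{d{\left(-3 \right)}}{7 + m} \left(-27\right) = \frac{\left(-3\right)^{2} + 6 \left(-3\right) + 6 \sqrt{1 + \left(-3\right)^{2}} - 3 \sqrt{1 + \left(-3\right)^{2}}}{7 - 23} \left(-27\right) = \frac{9 - 18 + 6 \sqrt{1 + 9} - 3 \sqrt{1 + 9}}{-16} \left(-27\right) = - \frac{9 - 18 + 6 \sqrt{10} - 3 \sqrt{10}}{16} \left(-27\right) = - \frac{-9 + 3 \sqrt{10}}{16} \left(-27\right) = \left(\frac{9}{16} - \frac{3 \sqrt{10}}{16}\right) \left(-27\right) = - \frac{243}{16} + \frac{81 \sqrt{10}}{16}$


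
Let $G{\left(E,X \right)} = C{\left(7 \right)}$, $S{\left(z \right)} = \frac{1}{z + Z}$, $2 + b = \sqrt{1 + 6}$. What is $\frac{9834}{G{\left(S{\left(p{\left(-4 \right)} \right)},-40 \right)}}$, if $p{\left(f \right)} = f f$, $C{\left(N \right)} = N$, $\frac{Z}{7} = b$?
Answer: $\frac{9834}{7} \approx 1404.9$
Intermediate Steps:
$b = -2 + \sqrt{7}$ ($b = -2 + \sqrt{1 + 6} = -2 + \sqrt{7} \approx 0.64575$)
$Z = -14 + 7 \sqrt{7}$ ($Z = 7 \left(-2 + \sqrt{7}\right) = -14 + 7 \sqrt{7} \approx 4.5203$)
$p{\left(f \right)} = f^{2}$
$S{\left(z \right)} = \frac{1}{-14 + z + 7 \sqrt{7}}$ ($S{\left(z \right)} = \frac{1}{z - \left(14 - 7 \sqrt{7}\right)} = \frac{1}{-14 + z + 7 \sqrt{7}}$)
$G{\left(E,X \right)} = 7$
$\frac{9834}{G{\left(S{\left(p{\left(-4 \right)} \right)},-40 \right)}} = \frac{9834}{7}$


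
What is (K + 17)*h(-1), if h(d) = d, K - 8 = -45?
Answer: 20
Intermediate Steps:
K = -37 (K = 8 - 45 = -37)
(K + 17)*h(-1) = (-37 + 17)*(-1) = -20*(-1) = 20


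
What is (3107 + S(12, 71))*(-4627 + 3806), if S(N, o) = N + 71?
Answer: -2618990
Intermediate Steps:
S(N, o) = 71 + N
(3107 + S(12, 71))*(-4627 + 3806) = (3107 + (71 + 12))*(-4627 + 3806) = (3107 + 83)*(-821) = 3190*(-821) = -2618990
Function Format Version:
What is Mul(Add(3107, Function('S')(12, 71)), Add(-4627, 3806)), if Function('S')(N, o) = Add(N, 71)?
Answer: -2618990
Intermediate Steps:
Function('S')(N, o) = Add(71, N)
Mul(Add(3107, Function('S')(12, 71)), Add(-4627, 3806)) = Mul(Add(3107, Add(71, 12)), Add(-4627, 3806)) = Mul(Add(3107, 83), -821) = Mul(3190, -821) = -2618990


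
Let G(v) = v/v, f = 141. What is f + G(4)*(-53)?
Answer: 88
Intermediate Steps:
G(v) = 1
f + G(4)*(-53) = 141 + 1*(-53) = 141 - 53 = 88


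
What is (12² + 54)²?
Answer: 39204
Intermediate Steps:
(12² + 54)² = (144 + 54)² = 198² = 39204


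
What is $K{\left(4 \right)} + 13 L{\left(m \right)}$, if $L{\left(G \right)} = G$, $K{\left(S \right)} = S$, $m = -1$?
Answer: $-9$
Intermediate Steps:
$K{\left(4 \right)} + 13 L{\left(m \right)} = 4 + 13 \left(-1\right) = 4 - 13 = -9$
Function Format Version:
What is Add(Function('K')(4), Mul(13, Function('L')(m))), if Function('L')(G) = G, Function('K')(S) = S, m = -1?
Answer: -9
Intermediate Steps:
Add(Function('K')(4), Mul(13, Function('L')(m))) = Add(4, Mul(13, -1)) = Add(4, -13) = -9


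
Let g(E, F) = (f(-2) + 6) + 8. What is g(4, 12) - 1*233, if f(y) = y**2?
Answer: -215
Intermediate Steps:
g(E, F) = 18 (g(E, F) = ((-2)**2 + 6) + 8 = (4 + 6) + 8 = 10 + 8 = 18)
g(4, 12) - 1*233 = 18 - 1*233 = 18 - 233 = -215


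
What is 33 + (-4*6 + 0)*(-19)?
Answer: 489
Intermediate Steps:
33 + (-4*6 + 0)*(-19) = 33 + (-24 + 0)*(-19) = 33 - 24*(-19) = 33 + 456 = 489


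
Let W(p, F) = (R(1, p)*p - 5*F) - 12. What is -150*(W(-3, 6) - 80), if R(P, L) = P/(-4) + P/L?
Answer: 36075/2 ≈ 18038.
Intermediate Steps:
R(P, L) = -P/4 + P/L (R(P, L) = P*(-1/4) + P/L = -P/4 + P/L)
W(p, F) = -12 - 5*F + p*(-1/4 + 1/p) (W(p, F) = ((-1/4*1 + 1/p)*p - 5*F) - 12 = ((-1/4 + 1/p)*p - 5*F) - 12 = (p*(-1/4 + 1/p) - 5*F) - 12 = (-5*F + p*(-1/4 + 1/p)) - 12 = -12 - 5*F + p*(-1/4 + 1/p))
-150*(W(-3, 6) - 80) = -150*((-11 - 5*6 - 1/4*(-3)) - 80) = -150*((-11 - 30 + 3/4) - 80) = -150*(-161/4 - 80) = -150*(-481/4) = 36075/2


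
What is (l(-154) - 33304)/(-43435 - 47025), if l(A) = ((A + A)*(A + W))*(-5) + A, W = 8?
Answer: 129149/45230 ≈ 2.8554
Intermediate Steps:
l(A) = A - 10*A*(8 + A) (l(A) = ((A + A)*(A + 8))*(-5) + A = ((2*A)*(8 + A))*(-5) + A = (2*A*(8 + A))*(-5) + A = -10*A*(8 + A) + A = A - 10*A*(8 + A))
(l(-154) - 33304)/(-43435 - 47025) = (-1*(-154)*(79 + 10*(-154)) - 33304)/(-43435 - 47025) = (-1*(-154)*(79 - 1540) - 33304)/(-90460) = (-1*(-154)*(-1461) - 33304)*(-1/90460) = (-224994 - 33304)*(-1/90460) = -258298*(-1/90460) = 129149/45230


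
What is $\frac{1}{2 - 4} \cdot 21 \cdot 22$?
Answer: $-231$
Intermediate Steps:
$\frac{1}{2 - 4} \cdot 21 \cdot 22 = \frac{1}{-2} \cdot 21 \cdot 22 = \left(- \frac{1}{2}\right) 21 \cdot 22 = \left(- \frac{21}{2}\right) 22 = -231$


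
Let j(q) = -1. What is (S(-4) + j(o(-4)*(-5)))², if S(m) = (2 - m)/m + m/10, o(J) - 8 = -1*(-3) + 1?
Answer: 841/100 ≈ 8.4100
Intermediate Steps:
o(J) = 12 (o(J) = 8 + (-1*(-3) + 1) = 8 + (3 + 1) = 8 + 4 = 12)
S(m) = m/10 + (2 - m)/m (S(m) = (2 - m)/m + m*(⅒) = (2 - m)/m + m/10 = m/10 + (2 - m)/m)
(S(-4) + j(o(-4)*(-5)))² = ((-1 + 2/(-4) + (⅒)*(-4)) - 1)² = ((-1 + 2*(-¼) - ⅖) - 1)² = ((-1 - ½ - ⅖) - 1)² = (-19/10 - 1)² = (-29/10)² = 841/100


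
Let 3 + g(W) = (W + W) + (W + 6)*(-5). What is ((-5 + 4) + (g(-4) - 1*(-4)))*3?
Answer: -54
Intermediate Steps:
g(W) = -33 - 3*W (g(W) = -3 + ((W + W) + (W + 6)*(-5)) = -3 + (2*W + (6 + W)*(-5)) = -3 + (2*W + (-30 - 5*W)) = -3 + (-30 - 3*W) = -33 - 3*W)
((-5 + 4) + (g(-4) - 1*(-4)))*3 = ((-5 + 4) + ((-33 - 3*(-4)) - 1*(-4)))*3 = (-1 + ((-33 + 12) + 4))*3 = (-1 + (-21 + 4))*3 = (-1 - 17)*3 = -18*3 = -54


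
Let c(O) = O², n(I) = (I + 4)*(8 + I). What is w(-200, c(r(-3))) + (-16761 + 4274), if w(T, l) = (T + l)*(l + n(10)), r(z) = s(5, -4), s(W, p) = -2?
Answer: -62663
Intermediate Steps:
n(I) = (4 + I)*(8 + I)
r(z) = -2
w(T, l) = (252 + l)*(T + l) (w(T, l) = (T + l)*(l + (32 + 10² + 12*10)) = (T + l)*(l + (32 + 100 + 120)) = (T + l)*(l + 252) = (T + l)*(252 + l) = (252 + l)*(T + l))
w(-200, c(r(-3))) + (-16761 + 4274) = (((-2)²)² + 252*(-200) + 252*(-2)² - 200*(-2)²) + (-16761 + 4274) = (4² - 50400 + 252*4 - 200*4) - 12487 = (16 - 50400 + 1008 - 800) - 12487 = -50176 - 12487 = -62663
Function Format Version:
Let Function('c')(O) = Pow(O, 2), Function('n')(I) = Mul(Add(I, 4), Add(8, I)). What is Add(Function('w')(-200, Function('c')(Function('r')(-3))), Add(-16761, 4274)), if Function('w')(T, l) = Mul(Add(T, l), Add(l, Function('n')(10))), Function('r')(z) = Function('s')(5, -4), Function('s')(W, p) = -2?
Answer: -62663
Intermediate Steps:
Function('n')(I) = Mul(Add(4, I), Add(8, I))
Function('r')(z) = -2
Function('w')(T, l) = Mul(Add(252, l), Add(T, l)) (Function('w')(T, l) = Mul(Add(T, l), Add(l, Add(32, Pow(10, 2), Mul(12, 10)))) = Mul(Add(T, l), Add(l, Add(32, 100, 120))) = Mul(Add(T, l), Add(l, 252)) = Mul(Add(T, l), Add(252, l)) = Mul(Add(252, l), Add(T, l)))
Add(Function('w')(-200, Function('c')(Function('r')(-3))), Add(-16761, 4274)) = Add(Add(Pow(Pow(-2, 2), 2), Mul(252, -200), Mul(252, Pow(-2, 2)), Mul(-200, Pow(-2, 2))), Add(-16761, 4274)) = Add(Add(Pow(4, 2), -50400, Mul(252, 4), Mul(-200, 4)), -12487) = Add(Add(16, -50400, 1008, -800), -12487) = Add(-50176, -12487) = -62663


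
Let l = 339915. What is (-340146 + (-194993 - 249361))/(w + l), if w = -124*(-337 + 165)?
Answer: -784500/361243 ≈ -2.1717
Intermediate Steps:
w = 21328 (w = -124*(-172) = 21328)
(-340146 + (-194993 - 249361))/(w + l) = (-340146 + (-194993 - 249361))/(21328 + 339915) = (-340146 - 444354)/361243 = -784500*1/361243 = -784500/361243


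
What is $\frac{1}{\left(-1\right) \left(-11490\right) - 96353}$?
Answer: $- \frac{1}{84863} \approx -1.1784 \cdot 10^{-5}$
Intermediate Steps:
$\frac{1}{\left(-1\right) \left(-11490\right) - 96353} = \frac{1}{11490 - 96353} = \frac{1}{-84863} = - \frac{1}{84863}$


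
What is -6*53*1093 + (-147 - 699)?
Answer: -348420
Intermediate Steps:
-6*53*1093 + (-147 - 699) = -318*1093 - 846 = -347574 - 846 = -348420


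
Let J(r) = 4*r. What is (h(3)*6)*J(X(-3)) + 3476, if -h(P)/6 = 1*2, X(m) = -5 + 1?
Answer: 4628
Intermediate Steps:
X(m) = -4
h(P) = -12 (h(P) = -6*2 = -12)
(h(3)*6)*J(X(-3)) + 3476 = (-12*6)*(4*(-4)) + 3476 = -72*(-16) + 3476 = 1152 + 3476 = 4628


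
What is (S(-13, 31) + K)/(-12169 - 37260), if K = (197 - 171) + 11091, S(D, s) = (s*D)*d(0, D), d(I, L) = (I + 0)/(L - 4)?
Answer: -11117/49429 ≈ -0.22491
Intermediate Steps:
d(I, L) = I/(-4 + L)
S(D, s) = 0 (S(D, s) = (s*D)*(0/(-4 + D)) = (D*s)*0 = 0)
K = 11117 (K = 26 + 11091 = 11117)
(S(-13, 31) + K)/(-12169 - 37260) = (0 + 11117)/(-12169 - 37260) = 11117/(-49429) = 11117*(-1/49429) = -11117/49429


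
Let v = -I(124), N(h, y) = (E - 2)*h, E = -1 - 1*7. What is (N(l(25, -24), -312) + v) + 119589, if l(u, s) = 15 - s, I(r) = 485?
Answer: 118714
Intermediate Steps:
E = -8 (E = -1 - 7 = -8)
N(h, y) = -10*h (N(h, y) = (-8 - 2)*h = -10*h)
v = -485 (v = -1*485 = -485)
(N(l(25, -24), -312) + v) + 119589 = (-10*(15 - 1*(-24)) - 485) + 119589 = (-10*(15 + 24) - 485) + 119589 = (-10*39 - 485) + 119589 = (-390 - 485) + 119589 = -875 + 119589 = 118714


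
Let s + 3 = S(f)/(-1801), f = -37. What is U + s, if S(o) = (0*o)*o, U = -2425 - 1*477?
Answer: -2905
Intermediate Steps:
U = -2902 (U = -2425 - 477 = -2902)
S(o) = 0 (S(o) = 0*o = 0)
s = -3 (s = -3 + 0/(-1801) = -3 + 0*(-1/1801) = -3 + 0 = -3)
U + s = -2902 - 3 = -2905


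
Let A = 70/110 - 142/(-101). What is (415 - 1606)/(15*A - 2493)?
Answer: 441067/911896 ≈ 0.48368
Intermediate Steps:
A = 2269/1111 (A = 70*(1/110) - 142*(-1/101) = 7/11 + 142/101 = 2269/1111 ≈ 2.0423)
(415 - 1606)/(15*A - 2493) = (415 - 1606)/(15*(2269/1111) - 2493) = -1191/(34035/1111 - 2493) = -1191/(-2735688/1111) = -1191*(-1111/2735688) = 441067/911896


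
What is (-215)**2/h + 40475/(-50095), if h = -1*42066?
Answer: -803652545/421459254 ≈ -1.9068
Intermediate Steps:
h = -42066
(-215)**2/h + 40475/(-50095) = (-215)**2/(-42066) + 40475/(-50095) = 46225*(-1/42066) + 40475*(-1/50095) = -46225/42066 - 8095/10019 = -803652545/421459254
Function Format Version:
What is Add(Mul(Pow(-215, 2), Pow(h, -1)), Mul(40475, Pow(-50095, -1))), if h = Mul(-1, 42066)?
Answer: Rational(-803652545, 421459254) ≈ -1.9068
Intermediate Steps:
h = -42066
Add(Mul(Pow(-215, 2), Pow(h, -1)), Mul(40475, Pow(-50095, -1))) = Add(Mul(Pow(-215, 2), Pow(-42066, -1)), Mul(40475, Pow(-50095, -1))) = Add(Mul(46225, Rational(-1, 42066)), Mul(40475, Rational(-1, 50095))) = Add(Rational(-46225, 42066), Rational(-8095, 10019)) = Rational(-803652545, 421459254)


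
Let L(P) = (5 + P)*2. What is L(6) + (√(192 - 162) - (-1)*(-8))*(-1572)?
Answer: 12598 - 1572*√30 ≈ 3987.8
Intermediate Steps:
L(P) = 10 + 2*P
L(6) + (√(192 - 162) - (-1)*(-8))*(-1572) = (10 + 2*6) + (√(192 - 162) - (-1)*(-8))*(-1572) = (10 + 12) + (√30 - 1*8)*(-1572) = 22 + (√30 - 8)*(-1572) = 22 + (-8 + √30)*(-1572) = 22 + (12576 - 1572*√30) = 12598 - 1572*√30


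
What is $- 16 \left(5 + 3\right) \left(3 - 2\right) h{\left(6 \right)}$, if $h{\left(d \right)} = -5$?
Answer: $640$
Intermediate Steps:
$- 16 \left(5 + 3\right) \left(3 - 2\right) h{\left(6 \right)} = - 16 \left(5 + 3\right) \left(3 - 2\right) \left(-5\right) = - 16 \cdot 8 \cdot 1 \left(-5\right) = \left(-16\right) 8 \left(-5\right) = \left(-128\right) \left(-5\right) = 640$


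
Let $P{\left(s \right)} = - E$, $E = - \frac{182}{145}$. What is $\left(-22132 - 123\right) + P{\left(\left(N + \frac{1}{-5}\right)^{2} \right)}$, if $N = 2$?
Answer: $- \frac{3226793}{145} \approx -22254.0$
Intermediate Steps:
$E = - \frac{182}{145}$ ($E = \left(-182\right) \frac{1}{145} = - \frac{182}{145} \approx -1.2552$)
$P{\left(s \right)} = \frac{182}{145}$ ($P{\left(s \right)} = \left(-1\right) \left(- \frac{182}{145}\right) = \frac{182}{145}$)
$\left(-22132 - 123\right) + P{\left(\left(N + \frac{1}{-5}\right)^{2} \right)} = \left(-22132 - 123\right) + \frac{182}{145} = -22255 + \frac{182}{145} = - \frac{3226793}{145}$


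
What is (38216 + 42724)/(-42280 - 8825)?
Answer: -5396/3407 ≈ -1.5838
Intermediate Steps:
(38216 + 42724)/(-42280 - 8825) = 80940/(-51105) = 80940*(-1/51105) = -5396/3407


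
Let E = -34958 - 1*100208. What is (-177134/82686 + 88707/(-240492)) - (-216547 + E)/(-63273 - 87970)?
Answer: -2424352459442341/501252613573236 ≈ -4.8366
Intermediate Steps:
E = -135166 (E = -34958 - 100208 = -135166)
(-177134/82686 + 88707/(-240492)) - (-216547 + E)/(-63273 - 87970) = (-177134/82686 + 88707/(-240492)) - (-216547 - 135166)/(-63273 - 87970) = (-177134*1/82686 + 88707*(-1/240492)) - (-351713)/(-151243) = (-88567/41343 - 29569/80164) - (-351713)*(-1)/151243 = -8322356155/3314220252 - 1*351713/151243 = -8322356155/3314220252 - 351713/151243 = -2424352459442341/501252613573236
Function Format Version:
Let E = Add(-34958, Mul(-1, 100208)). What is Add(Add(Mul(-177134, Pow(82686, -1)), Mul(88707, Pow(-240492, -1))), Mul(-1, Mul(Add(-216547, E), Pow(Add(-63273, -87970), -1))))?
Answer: Rational(-2424352459442341, 501252613573236) ≈ -4.8366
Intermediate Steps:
E = -135166 (E = Add(-34958, -100208) = -135166)
Add(Add(Mul(-177134, Pow(82686, -1)), Mul(88707, Pow(-240492, -1))), Mul(-1, Mul(Add(-216547, E), Pow(Add(-63273, -87970), -1)))) = Add(Add(Mul(-177134, Pow(82686, -1)), Mul(88707, Pow(-240492, -1))), Mul(-1, Mul(Add(-216547, -135166), Pow(Add(-63273, -87970), -1)))) = Add(Add(Mul(-177134, Rational(1, 82686)), Mul(88707, Rational(-1, 240492))), Mul(-1, Mul(-351713, Pow(-151243, -1)))) = Add(Add(Rational(-88567, 41343), Rational(-29569, 80164)), Mul(-1, Mul(-351713, Rational(-1, 151243)))) = Add(Rational(-8322356155, 3314220252), Mul(-1, Rational(351713, 151243))) = Add(Rational(-8322356155, 3314220252), Rational(-351713, 151243)) = Rational(-2424352459442341, 501252613573236)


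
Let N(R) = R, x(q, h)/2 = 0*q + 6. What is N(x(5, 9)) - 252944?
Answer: -252932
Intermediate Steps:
x(q, h) = 12 (x(q, h) = 2*(0*q + 6) = 2*(0 + 6) = 2*6 = 12)
N(x(5, 9)) - 252944 = 12 - 252944 = -252932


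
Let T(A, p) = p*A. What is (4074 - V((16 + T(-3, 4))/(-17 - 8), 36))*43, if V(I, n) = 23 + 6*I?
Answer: 4355857/25 ≈ 1.7423e+5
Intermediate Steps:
T(A, p) = A*p
(4074 - V((16 + T(-3, 4))/(-17 - 8), 36))*43 = (4074 - (23 + 6*((16 - 3*4)/(-17 - 8))))*43 = (4074 - (23 + 6*((16 - 12)/(-25))))*43 = (4074 - (23 + 6*(4*(-1/25))))*43 = (4074 - (23 + 6*(-4/25)))*43 = (4074 - (23 - 24/25))*43 = (4074 - 1*551/25)*43 = (4074 - 551/25)*43 = (101299/25)*43 = 4355857/25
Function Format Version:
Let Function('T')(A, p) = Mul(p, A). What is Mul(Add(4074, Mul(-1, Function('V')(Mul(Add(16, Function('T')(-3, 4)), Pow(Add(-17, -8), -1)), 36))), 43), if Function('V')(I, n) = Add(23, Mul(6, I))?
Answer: Rational(4355857, 25) ≈ 1.7423e+5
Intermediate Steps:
Function('T')(A, p) = Mul(A, p)
Mul(Add(4074, Mul(-1, Function('V')(Mul(Add(16, Function('T')(-3, 4)), Pow(Add(-17, -8), -1)), 36))), 43) = Mul(Add(4074, Mul(-1, Add(23, Mul(6, Mul(Add(16, Mul(-3, 4)), Pow(Add(-17, -8), -1)))))), 43) = Mul(Add(4074, Mul(-1, Add(23, Mul(6, Mul(Add(16, -12), Pow(-25, -1)))))), 43) = Mul(Add(4074, Mul(-1, Add(23, Mul(6, Mul(4, Rational(-1, 25)))))), 43) = Mul(Add(4074, Mul(-1, Add(23, Mul(6, Rational(-4, 25))))), 43) = Mul(Add(4074, Mul(-1, Add(23, Rational(-24, 25)))), 43) = Mul(Add(4074, Mul(-1, Rational(551, 25))), 43) = Mul(Add(4074, Rational(-551, 25)), 43) = Mul(Rational(101299, 25), 43) = Rational(4355857, 25)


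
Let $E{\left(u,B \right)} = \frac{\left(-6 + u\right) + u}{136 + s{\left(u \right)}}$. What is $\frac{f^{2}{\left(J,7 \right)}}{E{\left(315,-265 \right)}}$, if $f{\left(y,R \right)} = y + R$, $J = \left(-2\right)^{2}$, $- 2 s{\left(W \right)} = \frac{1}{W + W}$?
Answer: $\frac{20734439}{786240} \approx 26.372$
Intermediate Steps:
$s{\left(W \right)} = - \frac{1}{4 W}$ ($s{\left(W \right)} = - \frac{1}{2 \left(W + W\right)} = - \frac{1}{2 \cdot 2 W} = - \frac{\frac{1}{2} \frac{1}{W}}{2} = - \frac{1}{4 W}$)
$J = 4$
$f{\left(y,R \right)} = R + y$
$E{\left(u,B \right)} = \frac{-6 + 2 u}{136 - \frac{1}{4 u}}$ ($E{\left(u,B \right)} = \frac{\left(-6 + u\right) + u}{136 - \frac{1}{4 u}} = \frac{-6 + 2 u}{136 - \frac{1}{4 u}}$)
$\frac{f^{2}{\left(J,7 \right)}}{E{\left(315,-265 \right)}} = \frac{\left(7 + 4\right)^{2}}{8 \cdot 315 \frac{1}{-1 + 544 \cdot 315} \left(-3 + 315\right)} = \frac{11^{2}}{8 \cdot 315 \frac{1}{-1 + 171360} \cdot 312} = \frac{121}{8 \cdot 315 \cdot \frac{1}{171359} \cdot 312} = \frac{121}{\frac{786240}{171359}} = 121 \cdot \frac{171359}{786240} = \frac{20734439}{786240}$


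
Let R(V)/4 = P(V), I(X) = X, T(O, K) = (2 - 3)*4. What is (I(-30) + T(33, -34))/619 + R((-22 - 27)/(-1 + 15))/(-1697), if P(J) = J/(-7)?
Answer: -58936/1050443 ≈ -0.056106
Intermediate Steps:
P(J) = -J/7 (P(J) = J*(-⅐) = -J/7)
T(O, K) = -4 (T(O, K) = -1*4 = -4)
R(V) = -4*V/7 (R(V) = 4*(-V/7) = -4*V/7)
(I(-30) + T(33, -34))/619 + R((-22 - 27)/(-1 + 15))/(-1697) = (-30 - 4)/619 - 4*(-22 - 27)/(7*(-1 + 15))/(-1697) = -34*1/619 - (-28)/14*(-1/1697) = -34/619 - (-28)/14*(-1/1697) = -34/619 - 4/7*(-7/2)*(-1/1697) = -34/619 + 2*(-1/1697) = -34/619 - 2/1697 = -58936/1050443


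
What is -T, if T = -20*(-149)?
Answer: -2980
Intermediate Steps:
T = 2980
-T = -1*2980 = -2980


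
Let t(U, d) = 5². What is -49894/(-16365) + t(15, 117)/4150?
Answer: 8298769/2716590 ≈ 3.0548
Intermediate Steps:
t(U, d) = 25
-49894/(-16365) + t(15, 117)/4150 = -49894/(-16365) + 25/4150 = -49894*(-1/16365) + 25*(1/4150) = 49894/16365 + 1/166 = 8298769/2716590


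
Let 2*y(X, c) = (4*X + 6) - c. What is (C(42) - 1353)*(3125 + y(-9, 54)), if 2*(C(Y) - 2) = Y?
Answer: -4100390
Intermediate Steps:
y(X, c) = 3 + 2*X - c/2 (y(X, c) = ((4*X + 6) - c)/2 = ((6 + 4*X) - c)/2 = (6 - c + 4*X)/2 = 3 + 2*X - c/2)
C(Y) = 2 + Y/2
(C(42) - 1353)*(3125 + y(-9, 54)) = ((2 + (½)*42) - 1353)*(3125 + (3 + 2*(-9) - ½*54)) = ((2 + 21) - 1353)*(3125 + (3 - 18 - 27)) = (23 - 1353)*(3125 - 42) = -1330*3083 = -4100390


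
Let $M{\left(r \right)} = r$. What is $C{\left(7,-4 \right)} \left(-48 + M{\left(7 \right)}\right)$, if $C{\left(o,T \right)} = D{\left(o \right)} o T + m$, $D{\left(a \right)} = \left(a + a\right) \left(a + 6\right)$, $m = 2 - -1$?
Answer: $208813$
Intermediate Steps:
$m = 3$ ($m = 2 + 1 = 3$)
$D{\left(a \right)} = 2 a \left(6 + a\right)$
$C{\left(o,T \right)} = 3 + 2 T o^{2} \left(6 + o\right)$ ($C{\left(o,T \right)} = 2 o \left(6 + o\right) o T + 3 = 2 o^{2} \left(6 + o\right) T + 3 = 2 T o^{2} \left(6 + o\right) + 3 = 3 + 2 T o^{2} \left(6 + o\right)$)
$C{\left(7,-4 \right)} \left(-48 + M{\left(7 \right)}\right) = \left(3 + 2 \left(-4\right) 7^{2} \left(6 + 7\right)\right) \left(-48 + 7\right) = \left(3 + 2 \left(-4\right) 49 \cdot 13\right) \left(-41\right) = \left(3 - 5096\right) \left(-41\right) = \left(-5093\right) \left(-41\right) = 208813$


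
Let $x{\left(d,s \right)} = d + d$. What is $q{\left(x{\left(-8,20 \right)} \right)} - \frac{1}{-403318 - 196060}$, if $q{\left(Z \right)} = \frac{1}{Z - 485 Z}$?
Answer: $\frac{303561}{2320791616} \approx 0.0001308$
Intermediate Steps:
$x{\left(d,s \right)} = 2 d$
$q{\left(Z \right)} = - \frac{1}{484 Z}$ ($q{\left(Z \right)} = \frac{1}{\left(-484\right) Z} = - \frac{1}{484 Z}$)
$q{\left(x{\left(-8,20 \right)} \right)} - \frac{1}{-403318 - 196060} = - \frac{1}{484 \cdot 2 \left(-8\right)} - \frac{1}{-403318 - 196060} = - \frac{1}{484 \left(-16\right)} - \frac{1}{-599378} = \left(- \frac{1}{484}\right) \left(- \frac{1}{16}\right) - - \frac{1}{599378} = \frac{1}{7744} + \frac{1}{599378} = \frac{303561}{2320791616}$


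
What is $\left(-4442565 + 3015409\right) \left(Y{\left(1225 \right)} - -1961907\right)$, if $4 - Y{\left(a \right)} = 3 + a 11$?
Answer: $-2780717846548$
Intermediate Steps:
$Y{\left(a \right)} = 1 - 11 a$ ($Y{\left(a \right)} = 4 - \left(3 + a 11\right) = 4 - \left(3 + 11 a\right) = 1 - 11 a$)
$\left(-4442565 + 3015409\right) \left(Y{\left(1225 \right)} - -1961907\right) = \left(-4442565 + 3015409\right) \left(\left(1 - 13475\right) - -1961907\right) = - 1427156 \left(\left(1 - 13475\right) + \left(-286889 + 2248796\right)\right) = - 1427156 \left(-13474 + 1961907\right) = \left(-1427156\right) 1948433 = -2780717846548$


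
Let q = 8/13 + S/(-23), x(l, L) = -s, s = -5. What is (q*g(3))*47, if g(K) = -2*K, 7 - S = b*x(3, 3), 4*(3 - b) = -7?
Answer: -226587/598 ≈ -378.91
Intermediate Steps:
b = 19/4 (b = 3 - 1/4*(-7) = 3 + 7/4 = 19/4 ≈ 4.7500)
x(l, L) = 5 (x(l, L) = -1*(-5) = 5)
S = -67/4 (S = 7 - 19*5/4 = 7 - 1*95/4 = 7 - 95/4 = -67/4 ≈ -16.750)
q = 1607/1196 (q = 8/13 - 67/4/(-23) = 8*(1/13) - 67/4*(-1/23) = 8/13 + 67/92 = 1607/1196 ≈ 1.3436)
(q*g(3))*47 = (1607*(-2*3)/1196)*47 = ((1607/1196)*(-6))*47 = -4821/598*47 = -226587/598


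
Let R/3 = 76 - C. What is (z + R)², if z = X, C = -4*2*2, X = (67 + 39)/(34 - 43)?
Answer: 5654884/81 ≈ 69813.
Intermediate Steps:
X = -106/9 (X = 106/(-9) = 106*(-⅑) = -106/9 ≈ -11.778)
C = -16 (C = -8*2 = -16)
z = -106/9 ≈ -11.778
R = 276 (R = 3*(76 - 1*(-16)) = 3*(76 + 16) = 3*92 = 276)
(z + R)² = (-106/9 + 276)² = (2378/9)² = 5654884/81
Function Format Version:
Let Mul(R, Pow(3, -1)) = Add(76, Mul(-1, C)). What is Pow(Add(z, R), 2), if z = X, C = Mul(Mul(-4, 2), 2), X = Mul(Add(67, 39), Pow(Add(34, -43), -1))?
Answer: Rational(5654884, 81) ≈ 69813.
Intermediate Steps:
X = Rational(-106, 9) (X = Mul(106, Pow(-9, -1)) = Mul(106, Rational(-1, 9)) = Rational(-106, 9) ≈ -11.778)
C = -16 (C = Mul(-8, 2) = -16)
z = Rational(-106, 9) ≈ -11.778
R = 276 (R = Mul(3, Add(76, Mul(-1, -16))) = Mul(3, Add(76, 16)) = Mul(3, 92) = 276)
Pow(Add(z, R), 2) = Pow(Add(Rational(-106, 9), 276), 2) = Pow(Rational(2378, 9), 2) = Rational(5654884, 81)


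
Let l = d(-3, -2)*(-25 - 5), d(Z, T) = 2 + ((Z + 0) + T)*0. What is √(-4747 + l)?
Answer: I*√4807 ≈ 69.333*I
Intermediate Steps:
d(Z, T) = 2 (d(Z, T) = 2 + (Z + T)*0 = 2 + (T + Z)*0 = 2 + 0 = 2)
l = -60 (l = 2*(-25 - 5) = 2*(-30) = -60)
√(-4747 + l) = √(-4747 - 60) = √(-4807) = I*√4807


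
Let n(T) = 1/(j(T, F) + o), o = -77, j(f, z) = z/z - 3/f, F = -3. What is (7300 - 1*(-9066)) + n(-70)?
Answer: 87017952/5317 ≈ 16366.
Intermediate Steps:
j(f, z) = 1 - 3/f
n(T) = 1/(-77 + (-3 + T)/T) (n(T) = 1/((-3 + T)/T - 77) = 1/(-77 + (-3 + T)/T))
(7300 - 1*(-9066)) + n(-70) = (7300 - 1*(-9066)) - 1*(-70)/(3 + 76*(-70)) = (7300 + 9066) - 1*(-70)/(3 - 5320) = 16366 - 1*(-70)/(-5317) = 16366 - 1*(-70)*(-1/5317) = 16366 - 70/5317 = 87017952/5317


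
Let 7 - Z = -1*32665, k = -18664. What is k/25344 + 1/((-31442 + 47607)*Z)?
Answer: -19252458373/26143072560 ≈ -0.73643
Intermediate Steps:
Z = 32672 (Z = 7 - (-1)*32665 = 7 - 1*(-32665) = 7 + 32665 = 32672)
k/25344 + 1/((-31442 + 47607)*Z) = -18664/25344 + 1/((-31442 + 47607)*32672) = -18664*1/25344 + (1/32672)/16165 = -2333/3168 + (1/16165)*(1/32672) = -2333/3168 + 1/528142880 = -19252458373/26143072560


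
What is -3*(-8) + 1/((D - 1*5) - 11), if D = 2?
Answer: 335/14 ≈ 23.929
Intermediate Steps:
-3*(-8) + 1/((D - 1*5) - 11) = -3*(-8) + 1/((2 - 1*5) - 11) = 24 + 1/((2 - 5) - 11) = 24 + 1/(-3 - 11) = 24 + 1/(-14) = 24 - 1/14 = 335/14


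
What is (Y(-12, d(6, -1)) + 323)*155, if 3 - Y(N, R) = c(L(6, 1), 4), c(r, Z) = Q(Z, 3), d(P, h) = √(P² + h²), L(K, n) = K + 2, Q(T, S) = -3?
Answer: 50995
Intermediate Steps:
L(K, n) = 2 + K
c(r, Z) = -3
Y(N, R) = 6 (Y(N, R) = 3 - 1*(-3) = 3 + 3 = 6)
(Y(-12, d(6, -1)) + 323)*155 = (6 + 323)*155 = 329*155 = 50995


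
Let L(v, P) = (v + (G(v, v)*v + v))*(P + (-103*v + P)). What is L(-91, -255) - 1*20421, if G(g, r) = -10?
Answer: 6431843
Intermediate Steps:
L(v, P) = -8*v*(-103*v + 2*P) (L(v, P) = (v + (-10*v + v))*(P + (-103*v + P)) = (v - 9*v)*(P + (P - 103*v)) = (-8*v)*(-103*v + 2*P) = -8*v*(-103*v + 2*P))
L(-91, -255) - 1*20421 = 8*(-91)*(-2*(-255) + 103*(-91)) - 1*20421 = 8*(-91)*(510 - 9373) - 20421 = 8*(-91)*(-8863) - 20421 = 6452264 - 20421 = 6431843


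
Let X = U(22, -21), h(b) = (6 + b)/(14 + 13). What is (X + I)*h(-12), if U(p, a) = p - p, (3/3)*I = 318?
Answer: -212/3 ≈ -70.667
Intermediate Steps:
I = 318
h(b) = 2/9 + b/27 (h(b) = (6 + b)/27 = (6 + b)*(1/27) = 2/9 + b/27)
U(p, a) = 0
X = 0
(X + I)*h(-12) = (0 + 318)*(2/9 + (1/27)*(-12)) = 318*(2/9 - 4/9) = 318*(-2/9) = -212/3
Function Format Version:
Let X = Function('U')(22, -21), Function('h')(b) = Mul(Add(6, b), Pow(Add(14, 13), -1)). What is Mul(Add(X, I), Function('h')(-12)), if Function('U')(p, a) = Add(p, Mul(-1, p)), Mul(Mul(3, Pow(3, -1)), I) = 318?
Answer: Rational(-212, 3) ≈ -70.667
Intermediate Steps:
I = 318
Function('h')(b) = Add(Rational(2, 9), Mul(Rational(1, 27), b)) (Function('h')(b) = Mul(Add(6, b), Pow(27, -1)) = Mul(Add(6, b), Rational(1, 27)) = Add(Rational(2, 9), Mul(Rational(1, 27), b)))
Function('U')(p, a) = 0
X = 0
Mul(Add(X, I), Function('h')(-12)) = Mul(Add(0, 318), Add(Rational(2, 9), Mul(Rational(1, 27), -12))) = Mul(318, Add(Rational(2, 9), Rational(-4, 9))) = Mul(318, Rational(-2, 9)) = Rational(-212, 3)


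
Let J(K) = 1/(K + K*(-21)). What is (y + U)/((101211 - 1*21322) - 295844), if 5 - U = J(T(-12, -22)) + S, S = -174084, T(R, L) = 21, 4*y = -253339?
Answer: -23258393/45350550 ≈ -0.51286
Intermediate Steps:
y = -253339/4 (y = (¼)*(-253339) = -253339/4 ≈ -63335.)
J(K) = -1/(20*K) (J(K) = 1/(K - 21*K) = 1/(-20*K) = -1/(20*K))
U = 73117381/420 (U = 5 - (-1/20/21 - 174084) = 5 - (-1/20*1/21 - 174084) = 5 - (-1/420 - 174084) = 5 - 1*(-73115281/420) = 5 + 73115281/420 = 73117381/420 ≈ 1.7409e+5)
(y + U)/((101211 - 1*21322) - 295844) = (-253339/4 + 73117381/420)/((101211 - 1*21322) - 295844) = 23258393/(210*((101211 - 21322) - 295844)) = 23258393/(210*(79889 - 295844)) = (23258393/210)/(-215955) = (23258393/210)*(-1/215955) = -23258393/45350550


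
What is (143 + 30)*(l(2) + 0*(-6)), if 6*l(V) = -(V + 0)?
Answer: -173/3 ≈ -57.667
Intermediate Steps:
l(V) = -V/6 (l(V) = (-(V + 0))/6 = (-V)/6 = -V/6)
(143 + 30)*(l(2) + 0*(-6)) = (143 + 30)*(-⅙*2 + 0*(-6)) = 173*(-⅓ + 0) = 173*(-⅓) = -173/3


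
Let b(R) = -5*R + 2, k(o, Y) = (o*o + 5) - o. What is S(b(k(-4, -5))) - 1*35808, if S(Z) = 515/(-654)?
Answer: -23418947/654 ≈ -35809.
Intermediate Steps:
k(o, Y) = 5 + o**2 - o (k(o, Y) = (o**2 + 5) - o = (5 + o**2) - o = 5 + o**2 - o)
b(R) = 2 - 5*R
S(Z) = -515/654 (S(Z) = 515*(-1/654) = -515/654)
S(b(k(-4, -5))) - 1*35808 = -515/654 - 1*35808 = -515/654 - 35808 = -23418947/654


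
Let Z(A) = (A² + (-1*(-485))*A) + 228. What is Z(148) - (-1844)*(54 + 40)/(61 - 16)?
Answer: 4399376/45 ≈ 97764.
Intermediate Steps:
Z(A) = 228 + A² + 485*A (Z(A) = (A² + 485*A) + 228 = 228 + A² + 485*A)
Z(148) - (-1844)*(54 + 40)/(61 - 16) = (228 + 148² + 485*148) - (-1844)*(54 + 40)/(61 - 16) = (228 + 21904 + 71780) - (-1844)*94/45 = 93912 - (-1844)*94*(1/45) = 93912 - (-1844)*94/45 = 93912 - 1*(-173336/45) = 93912 + 173336/45 = 4399376/45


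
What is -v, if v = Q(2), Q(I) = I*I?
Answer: -4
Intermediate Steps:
Q(I) = I²
v = 4 (v = 2² = 4)
-v = -1*4 = -4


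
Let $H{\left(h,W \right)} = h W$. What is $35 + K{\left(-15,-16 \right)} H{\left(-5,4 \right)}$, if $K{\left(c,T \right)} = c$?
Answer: $335$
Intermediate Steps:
$H{\left(h,W \right)} = W h$
$35 + K{\left(-15,-16 \right)} H{\left(-5,4 \right)} = 35 - 15 \cdot 4 \left(-5\right) = 35 - -300 = 35 + 300 = 335$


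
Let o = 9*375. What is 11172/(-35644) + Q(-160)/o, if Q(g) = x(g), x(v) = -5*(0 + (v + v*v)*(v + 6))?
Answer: 17498383/3015 ≈ 5803.8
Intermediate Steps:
x(v) = -5*(6 + v)*(v + v**2) (x(v) = -5*(0 + (v + v**2)*(6 + v)) = -5*(0 + (6 + v)*(v + v**2)) = -5*(6 + v)*(v + v**2))
Q(g) = -5*g*(6 + g**2 + 7*g)
o = 3375
11172/(-35644) + Q(-160)/o = 11172/(-35644) - 5*(-160)*(6 + (-160)**2 + 7*(-160))/3375 = 11172*(-1/35644) - 5*(-160)*(6 + 25600 - 1120)*(1/3375) = -21/67 - 5*(-160)*24486*(1/3375) = -21/67 + 19588800*(1/3375) = -21/67 + 261184/45 = 17498383/3015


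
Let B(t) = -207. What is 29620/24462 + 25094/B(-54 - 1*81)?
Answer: -33762116/281313 ≈ -120.02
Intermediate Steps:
29620/24462 + 25094/B(-54 - 1*81) = 29620/24462 + 25094/(-207) = 29620*(1/24462) + 25094*(-1/207) = 14810/12231 - 25094/207 = -33762116/281313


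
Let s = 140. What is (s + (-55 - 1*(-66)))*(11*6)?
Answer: 9966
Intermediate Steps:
(s + (-55 - 1*(-66)))*(11*6) = (140 + (-55 - 1*(-66)))*(11*6) = (140 + (-55 + 66))*66 = (140 + 11)*66 = 151*66 = 9966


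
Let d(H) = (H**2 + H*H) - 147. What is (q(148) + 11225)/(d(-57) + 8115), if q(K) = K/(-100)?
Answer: 140294/180825 ≈ 0.77586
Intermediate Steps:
d(H) = -147 + 2*H**2 (d(H) = (H**2 + H**2) - 147 = 2*H**2 - 147 = -147 + 2*H**2)
q(K) = -K/100 (q(K) = K*(-1/100) = -K/100)
(q(148) + 11225)/(d(-57) + 8115) = (-1/100*148 + 11225)/((-147 + 2*(-57)**2) + 8115) = (-37/25 + 11225)/((-147 + 2*3249) + 8115) = 280588/(25*((-147 + 6498) + 8115)) = 280588/(25*(6351 + 8115)) = (280588/25)/14466 = (280588/25)*(1/14466) = 140294/180825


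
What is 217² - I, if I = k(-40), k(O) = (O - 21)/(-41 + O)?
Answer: 3814148/81 ≈ 47088.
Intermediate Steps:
k(O) = (-21 + O)/(-41 + O)
I = 61/81 (I = (-21 - 40)/(-41 - 40) = -61/(-81) = -1/81*(-61) = 61/81 ≈ 0.75309)
217² - I = 217² - 1*61/81 = 47089 - 61/81 = 3814148/81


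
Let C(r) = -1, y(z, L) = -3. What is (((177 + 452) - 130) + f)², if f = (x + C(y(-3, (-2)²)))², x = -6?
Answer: 300304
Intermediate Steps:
f = 49 (f = (-6 - 1)² = (-7)² = 49)
(((177 + 452) - 130) + f)² = (((177 + 452) - 130) + 49)² = ((629 - 130) + 49)² = (499 + 49)² = 548² = 300304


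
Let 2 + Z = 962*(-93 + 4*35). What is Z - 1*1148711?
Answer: -1103499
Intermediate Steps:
Z = 45212 (Z = -2 + 962*(-93 + 4*35) = -2 + 962*(-93 + 140) = -2 + 962*47 = -2 + 45214 = 45212)
Z - 1*1148711 = 45212 - 1*1148711 = 45212 - 1148711 = -1103499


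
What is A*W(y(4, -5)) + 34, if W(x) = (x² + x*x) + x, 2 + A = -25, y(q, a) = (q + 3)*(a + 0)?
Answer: -65171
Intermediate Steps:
y(q, a) = a*(3 + q) (y(q, a) = (3 + q)*a = a*(3 + q))
A = -27 (A = -2 - 25 = -27)
W(x) = x + 2*x² (W(x) = (x² + x²) + x = 2*x² + x = x + 2*x²)
A*W(y(4, -5)) + 34 = -27*(-5*(3 + 4))*(1 + 2*(-5*(3 + 4))) + 34 = -27*(-5*7)*(1 + 2*(-5*7)) + 34 = -(-945)*(1 + 2*(-35)) + 34 = -(-945)*(1 - 70) + 34 = -(-945)*(-69) + 34 = -27*2415 + 34 = -65205 + 34 = -65171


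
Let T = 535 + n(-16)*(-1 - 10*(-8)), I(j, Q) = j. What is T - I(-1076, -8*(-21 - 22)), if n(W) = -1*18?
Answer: 189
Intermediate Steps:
n(W) = -18
T = -887 (T = 535 - 18*(-1 - 10*(-8)) = 535 - 18*(-1 + 80) = 535 - 18*79 = 535 - 1422 = -887)
T - I(-1076, -8*(-21 - 22)) = -887 - 1*(-1076) = -887 + 1076 = 189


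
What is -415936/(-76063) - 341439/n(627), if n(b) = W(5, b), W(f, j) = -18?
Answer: 8659453835/456378 ≈ 18974.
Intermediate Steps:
n(b) = -18
-415936/(-76063) - 341439/n(627) = -415936/(-76063) - 341439/(-18) = -415936*(-1/76063) - 341439*(-1/18) = 415936/76063 + 113813/6 = 8659453835/456378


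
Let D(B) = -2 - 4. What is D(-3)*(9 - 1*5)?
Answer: -24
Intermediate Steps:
D(B) = -6
D(-3)*(9 - 1*5) = -6*(9 - 1*5) = -6*(9 - 5) = -6*4 = -24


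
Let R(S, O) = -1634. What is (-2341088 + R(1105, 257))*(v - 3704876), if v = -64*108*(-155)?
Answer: 6169595870552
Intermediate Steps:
v = 1071360 (v = -6912*(-155) = 1071360)
(-2341088 + R(1105, 257))*(v - 3704876) = (-2341088 - 1634)*(1071360 - 3704876) = -2342722*(-2633516) = 6169595870552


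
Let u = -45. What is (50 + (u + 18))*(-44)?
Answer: -1012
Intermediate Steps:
(50 + (u + 18))*(-44) = (50 + (-45 + 18))*(-44) = (50 - 27)*(-44) = 23*(-44) = -1012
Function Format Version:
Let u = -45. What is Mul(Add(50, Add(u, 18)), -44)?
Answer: -1012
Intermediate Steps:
Mul(Add(50, Add(u, 18)), -44) = Mul(Add(50, Add(-45, 18)), -44) = Mul(Add(50, -27), -44) = Mul(23, -44) = -1012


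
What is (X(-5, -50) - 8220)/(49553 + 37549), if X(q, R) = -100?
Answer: -4160/43551 ≈ -0.095520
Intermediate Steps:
(X(-5, -50) - 8220)/(49553 + 37549) = (-100 - 8220)/(49553 + 37549) = -8320/87102 = -8320*1/87102 = -4160/43551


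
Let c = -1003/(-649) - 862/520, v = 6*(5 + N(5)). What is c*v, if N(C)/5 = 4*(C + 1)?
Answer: -24075/286 ≈ -84.178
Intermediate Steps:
N(C) = 20 + 20*C (N(C) = 5*(4*(C + 1)) = 5*(4*(1 + C)) = 5*(4 + 4*C) = 20 + 20*C)
v = 750 (v = 6*(5 + (20 + 20*5)) = 6*(5 + (20 + 100)) = 6*(5 + 120) = 6*125 = 750)
c = -321/2860 (c = -1003*(-1/649) - 862*1/520 = 17/11 - 431/260 = -321/2860 ≈ -0.11224)
c*v = -321/2860*750 = -24075/286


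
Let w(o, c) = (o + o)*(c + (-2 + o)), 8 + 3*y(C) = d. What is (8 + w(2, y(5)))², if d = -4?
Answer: 64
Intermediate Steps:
y(C) = -4 (y(C) = -8/3 + (⅓)*(-4) = -8/3 - 4/3 = -4)
w(o, c) = 2*o*(-2 + c + o) (w(o, c) = (2*o)*(-2 + c + o) = 2*o*(-2 + c + o))
(8 + w(2, y(5)))² = (8 + 2*2*(-2 - 4 + 2))² = (8 + 2*2*(-4))² = (8 - 16)² = (-8)² = 64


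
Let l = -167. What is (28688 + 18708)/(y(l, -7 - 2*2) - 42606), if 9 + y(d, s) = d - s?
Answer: -47396/42771 ≈ -1.1081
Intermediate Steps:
y(d, s) = -9 + d - s (y(d, s) = -9 + (d - s) = -9 + d - s)
(28688 + 18708)/(y(l, -7 - 2*2) - 42606) = (28688 + 18708)/((-9 - 167 - (-7 - 2*2)) - 42606) = 47396/((-9 - 167 - (-7 - 4)) - 42606) = 47396/((-9 - 167 - 1*(-11)) - 42606) = 47396/((-9 - 167 + 11) - 42606) = 47396/(-165 - 42606) = 47396/(-42771) = 47396*(-1/42771) = -47396/42771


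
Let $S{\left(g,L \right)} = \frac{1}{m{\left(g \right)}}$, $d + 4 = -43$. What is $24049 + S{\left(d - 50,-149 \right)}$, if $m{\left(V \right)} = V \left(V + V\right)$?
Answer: $\frac{452554083}{18818} \approx 24049.0$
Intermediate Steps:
$d = -47$ ($d = -4 - 43 = -47$)
$m{\left(V \right)} = 2 V^{2}$ ($m{\left(V \right)} = V 2 V = 2 V^{2}$)
$S{\left(g,L \right)} = \frac{1}{2 g^{2}}$
$24049 + S{\left(d - 50,-149 \right)} = 24049 + \frac{1}{2 \left(-47 - 50\right)^{2}} = 24049 + \frac{1}{2 \cdot 9409} = 24049 + \frac{1}{2} \cdot \frac{1}{9409} = 24049 + \frac{1}{18818} = \frac{452554083}{18818}$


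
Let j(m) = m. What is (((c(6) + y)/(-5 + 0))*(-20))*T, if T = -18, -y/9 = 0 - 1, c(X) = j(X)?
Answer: -1080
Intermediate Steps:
c(X) = X
y = 9 (y = -9*(0 - 1) = -9*(-1) = 9)
(((c(6) + y)/(-5 + 0))*(-20))*T = (((6 + 9)/(-5 + 0))*(-20))*(-18) = ((15/(-5))*(-20))*(-18) = ((15*(-1/5))*(-20))*(-18) = -3*(-20)*(-18) = 60*(-18) = -1080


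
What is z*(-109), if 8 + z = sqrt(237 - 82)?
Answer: 872 - 109*sqrt(155) ≈ -485.04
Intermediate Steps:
z = -8 + sqrt(155) (z = -8 + sqrt(237 - 82) = -8 + sqrt(155) ≈ 4.4499)
z*(-109) = (-8 + sqrt(155))*(-109) = 872 - 109*sqrt(155)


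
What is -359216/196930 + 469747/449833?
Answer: -34539967109/44292806345 ≈ -0.77981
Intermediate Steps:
-359216/196930 + 469747/449833 = -359216*1/196930 + 469747*(1/449833) = -179608/98465 + 469747/449833 = -34539967109/44292806345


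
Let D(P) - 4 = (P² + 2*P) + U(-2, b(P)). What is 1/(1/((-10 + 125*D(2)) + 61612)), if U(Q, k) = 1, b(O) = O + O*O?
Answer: 63227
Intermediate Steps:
b(O) = O + O²
D(P) = 5 + P² + 2*P (D(P) = 4 + ((P² + 2*P) + 1) = 4 + (1 + P² + 2*P) = 5 + P² + 2*P)
1/(1/((-10 + 125*D(2)) + 61612)) = 1/(1/((-10 + 125*(5 + 2² + 2*2)) + 61612)) = 1/(1/((-10 + 125*(5 + 4 + 4)) + 61612)) = 1/(1/((-10 + 125*13) + 61612)) = 1/(1/((-10 + 1625) + 61612)) = 1/(1/(1615 + 61612)) = 1/(1/63227) = 63227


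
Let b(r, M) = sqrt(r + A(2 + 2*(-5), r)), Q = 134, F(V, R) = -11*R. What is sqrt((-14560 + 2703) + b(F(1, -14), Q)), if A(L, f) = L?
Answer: sqrt(-11857 + sqrt(146)) ≈ 108.83*I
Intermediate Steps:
b(r, M) = sqrt(-8 + r) (b(r, M) = sqrt(r + (2 + 2*(-5))) = sqrt(r + (2 - 10)) = sqrt(r - 8) = sqrt(-8 + r))
sqrt((-14560 + 2703) + b(F(1, -14), Q)) = sqrt((-14560 + 2703) + sqrt(-8 - 11*(-14))) = sqrt(-11857 + sqrt(-8 + 154)) = sqrt(-11857 + sqrt(146))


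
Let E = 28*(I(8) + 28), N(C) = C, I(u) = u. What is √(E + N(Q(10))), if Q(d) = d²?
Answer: 2*√277 ≈ 33.287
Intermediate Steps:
E = 1008 (E = 28*(8 + 28) = 28*36 = 1008)
√(E + N(Q(10))) = √(1008 + 10²) = √(1008 + 100) = √1108 = 2*√277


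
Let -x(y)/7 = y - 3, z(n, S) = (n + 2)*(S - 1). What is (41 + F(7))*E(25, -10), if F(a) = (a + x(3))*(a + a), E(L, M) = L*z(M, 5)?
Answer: -111200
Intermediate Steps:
z(n, S) = (-1 + S)*(2 + n) (z(n, S) = (2 + n)*(-1 + S) = (-1 + S)*(2 + n))
x(y) = 21 - 7*y (x(y) = -7*(y - 3) = -7*(-3 + y) = 21 - 7*y)
E(L, M) = L*(8 + 4*M) (E(L, M) = L*(-2 - M + 2*5 + 5*M) = L*(-2 - M + 10 + 5*M) = L*(8 + 4*M))
F(a) = 2*a**2 (F(a) = (a + (21 - 7*3))*(a + a) = (a + (21 - 21))*(2*a) = (a + 0)*(2*a) = a*(2*a) = 2*a**2)
(41 + F(7))*E(25, -10) = (41 + 2*7**2)*(4*25*(2 - 10)) = (41 + 2*49)*(4*25*(-8)) = (41 + 98)*(-800) = 139*(-800) = -111200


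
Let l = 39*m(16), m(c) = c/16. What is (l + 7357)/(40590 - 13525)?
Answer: 7396/27065 ≈ 0.27327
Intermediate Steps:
m(c) = c/16 (m(c) = c*(1/16) = c/16)
l = 39 (l = 39*((1/16)*16) = 39*1 = 39)
(l + 7357)/(40590 - 13525) = (39 + 7357)/(40590 - 13525) = 7396/27065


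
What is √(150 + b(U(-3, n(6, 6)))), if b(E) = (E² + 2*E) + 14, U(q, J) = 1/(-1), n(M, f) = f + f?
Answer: √163 ≈ 12.767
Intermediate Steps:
n(M, f) = 2*f
U(q, J) = -1 (U(q, J) = 1*(-1) = -1)
b(E) = 14 + E² + 2*E
√(150 + b(U(-3, n(6, 6)))) = √(150 + (14 + (-1)² + 2*(-1))) = √(150 + (14 + 1 - 2)) = √(150 + 13) = √163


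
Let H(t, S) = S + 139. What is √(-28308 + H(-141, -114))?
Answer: I*√28283 ≈ 168.18*I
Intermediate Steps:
H(t, S) = 139 + S
√(-28308 + H(-141, -114)) = √(-28308 + (139 - 114)) = √(-28308 + 25) = √(-28283) = I*√28283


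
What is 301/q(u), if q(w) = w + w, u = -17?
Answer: -301/34 ≈ -8.8529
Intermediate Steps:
q(w) = 2*w
301/q(u) = 301/((2*(-17))) = 301/(-34) = 301*(-1/34) = -301/34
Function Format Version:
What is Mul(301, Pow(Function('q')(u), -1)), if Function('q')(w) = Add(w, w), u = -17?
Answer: Rational(-301, 34) ≈ -8.8529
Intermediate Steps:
Function('q')(w) = Mul(2, w)
Mul(301, Pow(Function('q')(u), -1)) = Mul(301, Pow(Mul(2, -17), -1)) = Mul(301, Pow(-34, -1)) = Mul(301, Rational(-1, 34)) = Rational(-301, 34)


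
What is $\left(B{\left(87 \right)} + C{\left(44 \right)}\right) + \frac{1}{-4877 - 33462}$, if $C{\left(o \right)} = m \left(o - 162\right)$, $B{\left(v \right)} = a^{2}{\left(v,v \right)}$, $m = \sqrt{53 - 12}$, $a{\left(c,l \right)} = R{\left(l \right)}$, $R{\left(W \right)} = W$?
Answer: $\frac{290187890}{38339} - 118 \sqrt{41} \approx 6813.4$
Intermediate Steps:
$a{\left(c,l \right)} = l$
$m = \sqrt{41} \approx 6.4031$
$B{\left(v \right)} = v^{2}$
$C{\left(o \right)} = \sqrt{41} \left(-162 + o\right)$ ($C{\left(o \right)} = \sqrt{41} \left(o - 162\right) = \sqrt{41} \left(-162 + o\right)$)
$\left(B{\left(87 \right)} + C{\left(44 \right)}\right) + \frac{1}{-4877 - 33462} = \left(87^{2} + \sqrt{41} \left(-162 + 44\right)\right) + \frac{1}{-4877 - 33462} = \left(7569 + \sqrt{41} \left(-118\right)\right) + \frac{1}{-38339} = \left(7569 - 118 \sqrt{41}\right) - \frac{1}{38339} = \frac{290187890}{38339} - 118 \sqrt{41}$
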